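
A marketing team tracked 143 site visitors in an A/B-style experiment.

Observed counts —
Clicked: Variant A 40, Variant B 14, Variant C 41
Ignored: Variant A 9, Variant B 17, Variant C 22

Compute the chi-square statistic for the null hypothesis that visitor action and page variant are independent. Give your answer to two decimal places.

11.42

Row totals: 95, 48. Column totals: 49, 31, 63. Grand total N = 143.
Expected counts (row total × column total / N):
  Clicked, Variant A: 95×49/143 = 32.552
  Clicked, Variant B: 95×31/143 = 20.594
  Clicked, Variant C: 95×63/143 = 41.853
  Ignored, Variant A: 48×49/143 = 16.448
  Ignored, Variant B: 48×31/143 = 10.406
  Ignored, Variant C: 48×63/143 = 21.147
Contributions (O − E)²/E:
  (40 − 32.552)²/32.552 = 1.7041
  (14 − 20.594)²/20.594 = 2.1113
  (41 − 41.853)²/41.853 = 0.0174
  (9 − 16.448)²/16.448 = 3.3726
  (17 − 10.406)²/10.406 = 4.1784
  (22 − 21.147)²/21.147 = 0.0344
χ² = 1.7041 + 2.1113 + 0.0174 + 3.3726 + 4.1784 + 0.0344 = 11.42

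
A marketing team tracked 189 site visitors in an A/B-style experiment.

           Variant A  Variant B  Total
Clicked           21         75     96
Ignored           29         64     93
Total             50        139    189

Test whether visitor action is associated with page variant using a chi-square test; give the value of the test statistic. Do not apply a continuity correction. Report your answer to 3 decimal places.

2.103

Grand total N = 189.
Expected counts (row total × column total / N):
  Clicked, Variant A: 96×50/189 = 25.3968
  Clicked, Variant B: 96×139/189 = 70.6032
  Ignored, Variant A: 93×50/189 = 24.6032
  Ignored, Variant B: 93×139/189 = 68.3968
Contributions (O − E)²/E:
  (21 − 25.3968)²/25.3968 = 0.7612
  (75 − 70.6032)²/70.6032 = 0.2738
  (29 − 24.6032)²/24.6032 = 0.7857
  (64 − 68.3968)²/68.3968 = 0.2826
χ² = 0.7612 + 0.2738 + 0.7857 + 0.2826 = 2.103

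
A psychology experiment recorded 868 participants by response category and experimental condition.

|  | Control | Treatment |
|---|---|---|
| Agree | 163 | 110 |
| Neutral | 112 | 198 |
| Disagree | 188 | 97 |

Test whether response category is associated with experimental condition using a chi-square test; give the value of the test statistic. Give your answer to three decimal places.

Row totals: 273, 310, 285. Column totals: 463, 405. Grand total N = 868.
Expected counts (row total × column total / N):
  Agree, Control: 273×463/868 = 145.6210
  Agree, Treatment: 273×405/868 = 127.3790
  Neutral, Control: 310×463/868 = 165.3571
  Neutral, Treatment: 310×405/868 = 144.6429
  Disagree, Control: 285×463/868 = 152.0219
  Disagree, Treatment: 285×405/868 = 132.9781
Contributions (O − E)²/E:
  (163 − 145.6210)²/145.6210 = 2.0741
  (110 − 127.3790)²/127.3790 = 2.3711
  (112 − 165.3571)²/165.3571 = 17.2172
  (198 − 144.6429)²/144.6429 = 19.6828
  (188 − 152.0219)²/152.0219 = 8.5147
  (97 − 132.9781)²/132.9781 = 9.7341
χ² = 2.0741 + 2.3711 + 17.2172 + 19.6828 + 8.5147 + 9.7341 = 59.594

59.594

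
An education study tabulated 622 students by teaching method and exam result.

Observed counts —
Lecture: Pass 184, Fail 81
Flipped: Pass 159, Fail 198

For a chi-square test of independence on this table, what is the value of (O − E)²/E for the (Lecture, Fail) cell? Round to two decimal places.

Row total (Lecture) = 265; column total (Fail) = 279; N = 622.
Expected count E = 265 × 279 / 622 = 118.867.
Contribution = (O − E)²/E = (81 − 118.867)² / 118.867 = 12.06.

12.06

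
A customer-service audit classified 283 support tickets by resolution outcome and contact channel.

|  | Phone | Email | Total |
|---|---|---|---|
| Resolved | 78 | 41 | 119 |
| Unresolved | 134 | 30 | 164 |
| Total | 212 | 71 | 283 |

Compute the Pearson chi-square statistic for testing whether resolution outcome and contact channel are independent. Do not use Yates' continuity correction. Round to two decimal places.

9.58

Grand total N = 283.
Expected counts (row total × column total / N):
  Resolved, Phone: 119×212/283 = 89.145
  Resolved, Email: 119×71/283 = 29.855
  Unresolved, Phone: 164×212/283 = 122.855
  Unresolved, Email: 164×71/283 = 41.145
Contributions (O − E)²/E:
  (78 − 89.145)²/89.145 = 1.3934
  (41 − 29.855)²/29.855 = 4.1605
  (134 − 122.855)²/122.855 = 1.0110
  (30 − 41.145)²/41.145 = 3.0189
χ² = 1.3934 + 4.1605 + 1.0110 + 3.0189 = 9.58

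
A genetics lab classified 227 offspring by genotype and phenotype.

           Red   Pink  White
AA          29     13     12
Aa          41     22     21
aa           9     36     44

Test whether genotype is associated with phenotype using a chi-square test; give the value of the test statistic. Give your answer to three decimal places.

40.320

Row totals: 54, 84, 89. Column totals: 79, 71, 77. Grand total N = 227.
Expected counts (row total × column total / N):
  AA, Red: 54×79/227 = 18.7930
  AA, Pink: 54×71/227 = 16.8899
  AA, White: 54×77/227 = 18.3172
  Aa, Red: 84×79/227 = 29.2335
  Aa, Pink: 84×71/227 = 26.2731
  Aa, White: 84×77/227 = 28.4934
  aa, Red: 89×79/227 = 30.9736
  aa, Pink: 89×71/227 = 27.8370
  aa, White: 89×77/227 = 30.1894
Contributions (O − E)²/E:
  (29 − 18.7930)²/18.7930 = 5.5437
  (13 − 16.8899)²/16.8899 = 0.8959
  (12 − 18.3172)²/18.3172 = 2.1787
  (41 − 29.2335)²/29.2335 = 4.7360
  (22 − 26.2731)²/26.2731 = 0.6950
  (21 − 28.4934)²/28.4934 = 1.9707
  (9 − 30.9736)²/30.9736 = 15.5887
  (36 − 27.8370)²/27.8370 = 2.3937
  (44 − 30.1894)²/30.1894 = 6.3179
χ² = 5.5437 + 0.8959 + 2.1787 + 4.7360 + 0.6950 + 1.9707 + 15.5887 + 2.3937 + 6.3179 = 40.320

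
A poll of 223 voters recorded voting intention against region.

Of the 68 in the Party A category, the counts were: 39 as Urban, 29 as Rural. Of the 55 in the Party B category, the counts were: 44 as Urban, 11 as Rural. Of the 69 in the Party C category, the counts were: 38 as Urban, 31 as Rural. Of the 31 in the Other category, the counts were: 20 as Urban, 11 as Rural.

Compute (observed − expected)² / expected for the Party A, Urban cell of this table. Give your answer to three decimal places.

Row total (Party A) = 68; column total (Urban) = 141; N = 223.
Expected count E = 68 × 141 / 223 = 42.9955.
Contribution = (O − E)²/E = (39 − 42.9955)² / 42.9955 = 0.371.

0.371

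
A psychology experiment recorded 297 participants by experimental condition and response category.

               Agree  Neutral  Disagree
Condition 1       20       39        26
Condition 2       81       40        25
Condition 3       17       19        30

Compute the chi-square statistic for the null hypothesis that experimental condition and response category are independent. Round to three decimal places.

Row totals: 85, 146, 66. Column totals: 118, 98, 81. Grand total N = 297.
Expected counts (row total × column total / N):
  Condition 1, Agree: 85×118/297 = 33.77104
  Condition 1, Neutral: 85×98/297 = 28.04714
  Condition 1, Disagree: 85×81/297 = 23.18182
  Condition 2, Agree: 146×118/297 = 58.00673
  Condition 2, Neutral: 146×98/297 = 48.17508
  Condition 2, Disagree: 146×81/297 = 39.81818
  Condition 3, Agree: 66×118/297 = 26.22222
  Condition 3, Neutral: 66×98/297 = 21.77778
  Condition 3, Disagree: 66×81/297 = 18.00000
Contributions (O − E)²/E:
  (20 − 33.77104)²/33.77104 = 5.6155
  (39 − 28.04714)²/28.04714 = 4.2773
  (26 − 23.18182)²/23.18182 = 0.3426
  (81 − 58.00673)²/58.00673 = 9.1143
  (40 − 48.17508)²/48.17508 = 1.3873
  (25 − 39.81818)²/39.81818 = 5.5145
  (17 − 26.22222)²/26.22222 = 3.2434
  (19 − 21.77778)²/21.77778 = 0.3543
  (30 − 18.00000)²/18.00000 = 8.0000
χ² = 5.6155 + 4.2773 + 0.3426 + 9.1143 + 1.3873 + 5.5145 + 3.2434 + 0.3543 + 8.0000 = 37.849

37.849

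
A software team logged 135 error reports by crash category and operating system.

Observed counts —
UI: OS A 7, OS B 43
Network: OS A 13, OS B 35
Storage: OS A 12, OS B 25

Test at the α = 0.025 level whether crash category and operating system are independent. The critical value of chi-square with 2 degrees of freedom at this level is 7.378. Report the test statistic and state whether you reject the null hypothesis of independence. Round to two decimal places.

4.47; fail to reject H₀

Row totals: 50, 48, 37. Column totals: 32, 103. Grand total N = 135.
Expected counts (row total × column total / N):
  UI, OS A: 50×32/135 = 11.852
  UI, OS B: 50×103/135 = 38.148
  Network, OS A: 48×32/135 = 11.378
  Network, OS B: 48×103/135 = 36.622
  Storage, OS A: 37×32/135 = 8.770
  Storage, OS B: 37×103/135 = 28.230
Contributions (O − E)²/E:
  (7 − 11.852)²/11.852 = 1.9863
  (43 − 38.148)²/38.148 = 0.6171
  (13 − 11.378)²/11.378 = 0.2312
  (35 − 36.622)²/36.622 = 0.0718
  (12 − 8.770)²/8.770 = 1.1896
  (25 − 28.230)²/28.230 = 0.3696
χ² = 1.9863 + 0.6171 + 0.2312 + 0.0718 + 1.1896 + 0.3696 = 4.47
df = (3−1)(2−1) = 2. Since 4.47 < 7.378, fail to reject the null hypothesis of independence at α = 0.025.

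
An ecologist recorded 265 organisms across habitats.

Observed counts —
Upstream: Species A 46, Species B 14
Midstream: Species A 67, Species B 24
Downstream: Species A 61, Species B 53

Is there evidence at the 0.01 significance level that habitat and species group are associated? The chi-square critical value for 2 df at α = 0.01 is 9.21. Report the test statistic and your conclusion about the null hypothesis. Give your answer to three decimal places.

13.250; reject H₀

Row totals: 60, 91, 114. Column totals: 174, 91. Grand total N = 265.
Expected counts (row total × column total / N):
  Upstream, Species A: 60×174/265 = 39.3962
  Upstream, Species B: 60×91/265 = 20.6038
  Midstream, Species A: 91×174/265 = 59.7509
  Midstream, Species B: 91×91/265 = 31.2491
  Downstream, Species A: 114×174/265 = 74.8528
  Downstream, Species B: 114×91/265 = 39.1472
Contributions (O − E)²/E:
  (46 − 39.3962)²/39.3962 = 1.1070
  (14 − 20.6038)²/20.6038 = 2.1166
  (67 − 59.7509)²/59.7509 = 0.8795
  (24 − 31.2491)²/31.2491 = 1.6816
  (61 − 74.8528)²/74.8528 = 2.5637
  (53 − 39.1472)²/39.1472 = 4.9020
χ² = 1.1070 + 2.1166 + 0.8795 + 1.6816 + 2.5637 + 4.9020 = 13.250
df = (3−1)(2−1) = 2. Since 13.250 > 9.21, reject the null hypothesis of independence at α = 0.01.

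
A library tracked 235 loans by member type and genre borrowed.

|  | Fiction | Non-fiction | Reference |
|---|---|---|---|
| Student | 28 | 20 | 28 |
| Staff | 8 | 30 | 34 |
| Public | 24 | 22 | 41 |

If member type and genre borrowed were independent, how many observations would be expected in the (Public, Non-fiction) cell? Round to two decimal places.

Row total (Public) = 87; column total (Non-fiction) = 72; grand total N = 235.
Expected count = (row total × column total) / N = 87 × 72 / 235 = 26.66.

26.66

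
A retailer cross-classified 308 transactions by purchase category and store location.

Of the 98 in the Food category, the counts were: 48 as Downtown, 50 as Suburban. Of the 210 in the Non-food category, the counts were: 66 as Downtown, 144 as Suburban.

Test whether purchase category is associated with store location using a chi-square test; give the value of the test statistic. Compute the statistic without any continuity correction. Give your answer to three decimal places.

Row totals: 98, 210. Column totals: 114, 194. Grand total N = 308.
Expected counts (row total × column total / N):
  Food, Downtown: 98×114/308 = 36.2727
  Food, Suburban: 98×194/308 = 61.7273
  Non-food, Downtown: 210×114/308 = 77.7273
  Non-food, Suburban: 210×194/308 = 132.2727
Contributions (O − E)²/E:
  (48 − 36.2727)²/36.2727 = 3.7915
  (50 − 61.7273)²/61.7273 = 2.2280
  (66 − 77.7273)²/77.7273 = 1.7694
  (144 − 132.2727)²/132.2727 = 1.0397
χ² = 3.7915 + 2.2280 + 1.7694 + 1.0397 = 8.829

8.829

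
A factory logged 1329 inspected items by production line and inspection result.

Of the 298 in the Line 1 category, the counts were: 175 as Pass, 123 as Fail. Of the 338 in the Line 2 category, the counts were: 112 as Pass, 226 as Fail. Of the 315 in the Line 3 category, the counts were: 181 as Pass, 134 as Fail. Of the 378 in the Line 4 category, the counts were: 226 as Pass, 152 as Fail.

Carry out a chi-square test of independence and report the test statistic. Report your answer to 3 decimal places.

66.535

Row totals: 298, 338, 315, 378. Column totals: 694, 635. Grand total N = 1329.
Expected counts (row total × column total / N):
  Line 1, Pass: 298×694/1329 = 155.6147
  Line 1, Fail: 298×635/1329 = 142.3853
  Line 2, Pass: 338×694/1329 = 176.5026
  Line 2, Fail: 338×635/1329 = 161.4974
  Line 3, Pass: 315×694/1329 = 164.4921
  Line 3, Fail: 315×635/1329 = 150.5079
  Line 4, Pass: 378×694/1329 = 197.3905
  Line 4, Fail: 378×635/1329 = 180.6095
Contributions (O − E)²/E:
  (175 − 155.6147)²/155.6147 = 2.4149
  (123 − 142.3853)²/142.3853 = 2.6392
  (112 − 176.5026)²/176.5026 = 23.5724
  (226 − 161.4974)²/161.4974 = 25.7626
  (181 − 164.4921)²/164.4921 = 1.6567
  (134 − 150.5079)²/150.5079 = 1.8106
  (226 − 197.3905)²/197.3905 = 4.1466
  (152 − 180.6095)²/180.6095 = 4.5319
χ² = 2.4149 + 2.6392 + 23.5724 + 25.7626 + 1.6567 + 1.8106 + 4.1466 + 4.5319 = 66.535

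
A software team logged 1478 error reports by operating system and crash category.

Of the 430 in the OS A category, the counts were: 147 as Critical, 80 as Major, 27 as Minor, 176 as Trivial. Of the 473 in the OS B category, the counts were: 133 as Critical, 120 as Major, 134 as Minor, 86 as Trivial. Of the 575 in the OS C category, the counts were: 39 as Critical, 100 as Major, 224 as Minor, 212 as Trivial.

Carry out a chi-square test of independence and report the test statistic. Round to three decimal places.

253.703

Row totals: 430, 473, 575. Column totals: 319, 300, 385, 474. Grand total N = 1478.
Expected counts (row total × column total / N):
  OS A, Critical: 430×319/1478 = 92.8078
  OS A, Major: 430×300/1478 = 87.2801
  OS A, Minor: 430×385/1478 = 112.0095
  OS A, Trivial: 430×474/1478 = 137.9026
  OS B, Critical: 473×319/1478 = 102.0886
  OS B, Major: 473×300/1478 = 96.0081
  OS B, Minor: 473×385/1478 = 123.2104
  OS B, Trivial: 473×474/1478 = 151.6928
  OS C, Critical: 575×319/1478 = 124.1035
  OS C, Major: 575×300/1478 = 116.7118
  OS C, Minor: 575×385/1478 = 149.7801
  OS C, Trivial: 575×474/1478 = 184.4046
Contributions (O − E)²/E:
  (147 − 92.8078)²/92.8078 = 31.6438
  (80 − 87.2801)²/87.2801 = 0.6072
  (27 − 112.0095)²/112.0095 = 64.5179
  (176 − 137.9026)²/137.9026 = 10.5249
  (133 − 102.0886)²/102.0886 = 9.3597
  (120 − 96.0081)²/96.0081 = 5.9954
  (134 − 123.2104)²/123.2104 = 0.9449
  (86 − 151.6928)²/151.6928 = 28.4492
  (39 − 124.1035)²/124.1035 = 58.3594
  (100 − 116.7118)²/116.7118 = 2.3929
  (224 − 149.7801)²/149.7801 = 36.7779
  (212 − 184.4046)²/184.4046 = 4.1295
χ² = 31.6438 + 0.6072 + 64.5179 + 10.5249 + 9.3597 + 5.9954 + 0.9449 + 28.4492 + 58.3594 + 2.3929 + 36.7779 + 4.1295 = 253.703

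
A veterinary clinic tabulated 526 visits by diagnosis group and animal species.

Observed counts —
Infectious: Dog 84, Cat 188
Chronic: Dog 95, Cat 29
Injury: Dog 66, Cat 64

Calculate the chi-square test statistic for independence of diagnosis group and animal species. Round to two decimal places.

72.80

Row totals: 272, 124, 130. Column totals: 245, 281. Grand total N = 526.
Expected counts (row total × column total / N):
  Infectious, Dog: 272×245/526 = 126.692
  Infectious, Cat: 272×281/526 = 145.308
  Chronic, Dog: 124×245/526 = 57.757
  Chronic, Cat: 124×281/526 = 66.243
  Injury, Dog: 130×245/526 = 60.551
  Injury, Cat: 130×281/526 = 69.449
Contributions (O − E)²/E:
  (84 − 126.692)²/126.692 = 14.3861
  (188 − 145.308)²/145.308 = 12.5431
  (95 − 57.757)²/57.757 = 24.0151
  (29 − 66.243)²/66.243 = 20.9387
  (66 − 60.551)²/60.551 = 0.4904
  (64 − 69.449)²/69.449 = 0.4275
χ² = 14.3861 + 12.5431 + 24.0151 + 20.9387 + 0.4904 + 0.4275 = 72.80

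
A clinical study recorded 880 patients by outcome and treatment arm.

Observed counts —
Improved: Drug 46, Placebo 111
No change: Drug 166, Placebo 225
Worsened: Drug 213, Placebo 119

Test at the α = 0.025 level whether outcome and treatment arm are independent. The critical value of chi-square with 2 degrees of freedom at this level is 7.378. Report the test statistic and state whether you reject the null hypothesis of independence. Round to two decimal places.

Row totals: 157, 391, 332. Column totals: 425, 455. Grand total N = 880.
Expected counts (row total × column total / N):
  Improved, Drug: 157×425/880 = 75.824
  Improved, Placebo: 157×455/880 = 81.176
  No change, Drug: 391×425/880 = 188.835
  No change, Placebo: 391×455/880 = 202.165
  Worsened, Drug: 332×425/880 = 160.341
  Worsened, Placebo: 332×455/880 = 171.659
Contributions (O − E)²/E:
  (46 − 75.824)²/75.824 = 11.7307
  (111 − 81.176)²/81.176 = 10.9573
  (166 − 188.835)²/188.835 = 2.7613
  (225 − 202.165)²/202.165 = 2.5793
  (213 − 160.341)²/160.341 = 17.2942
  (119 − 171.659)²/171.659 = 16.1539
χ² = 11.7307 + 10.9573 + 2.7613 + 2.5793 + 17.2942 + 16.1539 = 61.48
df = (3−1)(2−1) = 2. Since 61.48 > 7.378, reject the null hypothesis of independence at α = 0.025.

61.48; reject H₀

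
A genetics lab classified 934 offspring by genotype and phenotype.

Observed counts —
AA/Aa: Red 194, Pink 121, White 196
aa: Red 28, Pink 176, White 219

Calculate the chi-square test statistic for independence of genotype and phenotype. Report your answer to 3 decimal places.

128.435

Row totals: 511, 423. Column totals: 222, 297, 415. Grand total N = 934.
Expected counts (row total × column total / N):
  AA/Aa, Red: 511×222/934 = 121.4582
  AA/Aa, Pink: 511×297/934 = 162.4914
  AA/Aa, White: 511×415/934 = 227.0503
  aa, Red: 423×222/934 = 100.5418
  aa, Pink: 423×297/934 = 134.5086
  aa, White: 423×415/934 = 187.9497
Contributions (O − E)²/E:
  (194 − 121.4582)²/121.4582 = 43.3261
  (121 − 162.4914)²/162.4914 = 10.5946
  (196 − 227.0503)²/227.0503 = 4.2463
  (28 − 100.5418)²/100.5418 = 52.3396
  (176 − 134.5086)²/134.5086 = 12.7987
  (219 − 187.9497)²/187.9497 = 5.1297
χ² = 43.3261 + 10.5946 + 4.2463 + 52.3396 + 12.7987 + 5.1297 = 128.435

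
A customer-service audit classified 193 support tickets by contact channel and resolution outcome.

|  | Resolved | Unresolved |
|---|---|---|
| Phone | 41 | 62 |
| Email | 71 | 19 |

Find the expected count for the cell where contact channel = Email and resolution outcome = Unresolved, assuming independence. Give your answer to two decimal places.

37.77

Row total (Email) = 90; column total (Unresolved) = 81; grand total N = 193.
Expected count = (row total × column total) / N = 90 × 81 / 193 = 37.77.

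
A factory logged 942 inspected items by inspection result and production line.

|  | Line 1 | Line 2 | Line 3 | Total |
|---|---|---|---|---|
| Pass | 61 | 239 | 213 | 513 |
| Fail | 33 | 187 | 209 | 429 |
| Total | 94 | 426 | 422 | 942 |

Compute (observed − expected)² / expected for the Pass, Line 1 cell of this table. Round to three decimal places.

1.880

Row total (Pass) = 513; column total (Line 1) = 94; N = 942.
Expected count E = 513 × 94 / 942 = 51.1911.
Contribution = (O − E)²/E = (61 − 51.1911)² / 51.1911 = 1.880.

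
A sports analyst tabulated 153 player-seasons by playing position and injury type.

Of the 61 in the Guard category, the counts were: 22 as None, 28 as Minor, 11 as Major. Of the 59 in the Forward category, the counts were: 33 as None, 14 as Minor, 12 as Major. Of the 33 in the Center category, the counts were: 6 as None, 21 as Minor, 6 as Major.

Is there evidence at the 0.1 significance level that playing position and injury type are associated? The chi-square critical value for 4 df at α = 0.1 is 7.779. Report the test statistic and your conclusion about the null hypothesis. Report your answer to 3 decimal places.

Row totals: 61, 59, 33. Column totals: 61, 63, 29. Grand total N = 153.
Expected counts (row total × column total / N):
  Guard, None: 61×61/153 = 24.3203
  Guard, Minor: 61×63/153 = 25.1176
  Guard, Major: 61×29/153 = 11.5621
  Forward, None: 59×61/153 = 23.5229
  Forward, Minor: 59×63/153 = 24.2941
  Forward, Major: 59×29/153 = 11.1830
  Center, None: 33×61/153 = 13.1569
  Center, Minor: 33×63/153 = 13.5882
  Center, Major: 33×29/153 = 6.2549
Contributions (O − E)²/E:
  (22 − 24.3203)²/24.3203 = 0.2214
  (28 − 25.1176)²/25.1176 = 0.3308
  (11 − 11.5621)²/11.5621 = 0.0273
  (33 − 23.5229)²/23.5229 = 3.8182
  (14 − 24.2941)²/24.2941 = 4.3619
  (12 − 11.1830)²/11.1830 = 0.0597
  (6 − 13.1569)²/13.1569 = 3.8931
  (21 − 13.5882)²/13.5882 = 4.0428
  (6 − 6.2549)²/6.2549 = 0.0104
χ² = 0.2214 + 0.3308 + 0.0273 + 3.8182 + 4.3619 + 0.0597 + 3.8931 + 4.0428 + 0.0104 = 16.766
df = (3−1)(3−1) = 4. Since 16.766 > 7.779, reject the null hypothesis of independence at α = 0.1.

16.766; reject H₀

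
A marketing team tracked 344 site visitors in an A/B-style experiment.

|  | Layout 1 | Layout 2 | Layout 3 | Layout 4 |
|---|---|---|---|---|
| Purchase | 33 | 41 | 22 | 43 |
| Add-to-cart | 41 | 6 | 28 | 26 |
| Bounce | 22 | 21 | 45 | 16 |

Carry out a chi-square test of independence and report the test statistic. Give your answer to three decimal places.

46.929

Row totals: 139, 101, 104. Column totals: 96, 68, 95, 85. Grand total N = 344.
Expected counts (row total × column total / N):
  Purchase, Layout 1: 139×96/344 = 38.79070
  Purchase, Layout 2: 139×68/344 = 27.47674
  Purchase, Layout 3: 139×95/344 = 38.38663
  Purchase, Layout 4: 139×85/344 = 34.34593
  Add-to-cart, Layout 1: 101×96/344 = 28.18605
  Add-to-cart, Layout 2: 101×68/344 = 19.96512
  Add-to-cart, Layout 3: 101×95/344 = 27.89244
  Add-to-cart, Layout 4: 101×85/344 = 24.95640
  Bounce, Layout 1: 104×96/344 = 29.02326
  Bounce, Layout 2: 104×68/344 = 20.55814
  Bounce, Layout 3: 104×95/344 = 28.72093
  Bounce, Layout 4: 104×85/344 = 25.69767
Contributions (O − E)²/E:
  (33 − 38.79070)²/38.79070 = 0.8644
  (41 − 27.47674)²/27.47674 = 6.6558
  (22 − 38.38663)²/38.38663 = 6.9952
  (43 − 34.34593)²/34.34593 = 2.1805
  (41 − 28.18605)²/28.18605 = 5.8255
  (6 − 19.96512)²/19.96512 = 9.7683
  (28 − 27.89244)²/27.89244 = 0.0004
  (26 − 24.95640)²/24.95640 = 0.0436
  (22 − 29.02326)²/29.02326 = 1.6995
  (21 − 20.55814)²/20.55814 = 0.0095
  (45 − 28.72093)²/28.72093 = 9.2270
  (16 − 25.69767)²/25.69767 = 3.6597
χ² = 0.8644 + 6.6558 + 6.9952 + 2.1805 + 5.8255 + 9.7683 + 0.0004 + 0.0436 + 1.6995 + 0.0095 + 9.2270 + 3.6597 = 46.929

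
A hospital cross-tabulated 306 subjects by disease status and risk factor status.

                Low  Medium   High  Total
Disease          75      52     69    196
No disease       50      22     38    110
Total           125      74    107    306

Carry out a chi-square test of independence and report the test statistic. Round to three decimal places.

Grand total N = 306.
Expected counts (row total × column total / N):
  Disease, Low: 196×125/306 = 80.0654
  Disease, Medium: 196×74/306 = 47.3987
  Disease, High: 196×107/306 = 68.5359
  No disease, Low: 110×125/306 = 44.9346
  No disease, Medium: 110×74/306 = 26.6013
  No disease, High: 110×107/306 = 38.4641
Contributions (O − E)²/E:
  (75 − 80.0654)²/80.0654 = 0.3205
  (52 − 47.3987)²/47.3987 = 0.4467
  (69 − 68.5359)²/68.5359 = 0.0031
  (50 − 44.9346)²/44.9346 = 0.5710
  (22 − 26.6013)²/26.6013 = 0.7959
  (38 − 38.4641)²/38.4641 = 0.0056
χ² = 0.3205 + 0.4467 + 0.0031 + 0.5710 + 0.7959 + 0.0056 = 2.143

2.143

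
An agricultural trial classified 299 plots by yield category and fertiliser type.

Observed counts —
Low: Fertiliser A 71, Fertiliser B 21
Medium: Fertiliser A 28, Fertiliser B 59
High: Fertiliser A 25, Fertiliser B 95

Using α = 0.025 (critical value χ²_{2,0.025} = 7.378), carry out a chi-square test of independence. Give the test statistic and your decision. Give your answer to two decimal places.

Row totals: 92, 87, 120. Column totals: 124, 175. Grand total N = 299.
Expected counts (row total × column total / N):
  Low, Fertiliser A: 92×124/299 = 38.154
  Low, Fertiliser B: 92×175/299 = 53.846
  Medium, Fertiliser A: 87×124/299 = 36.080
  Medium, Fertiliser B: 87×175/299 = 50.920
  High, Fertiliser A: 120×124/299 = 49.766
  High, Fertiliser B: 120×175/299 = 70.234
Contributions (O − E)²/E:
  (71 − 38.154)²/38.154 = 28.2765
  (21 − 53.846)²/53.846 = 20.0360
  (28 − 36.080)²/36.080 = 1.8095
  (59 − 50.920)²/50.920 = 1.2821
  (25 − 49.766)²/49.766 = 12.3248
  (95 − 70.234)²/70.234 = 8.7330
χ² = 28.2765 + 20.0360 + 1.8095 + 1.2821 + 12.3248 + 8.7330 = 72.46
df = (3−1)(2−1) = 2. Since 72.46 > 7.378, reject the null hypothesis of independence at α = 0.025.

72.46; reject H₀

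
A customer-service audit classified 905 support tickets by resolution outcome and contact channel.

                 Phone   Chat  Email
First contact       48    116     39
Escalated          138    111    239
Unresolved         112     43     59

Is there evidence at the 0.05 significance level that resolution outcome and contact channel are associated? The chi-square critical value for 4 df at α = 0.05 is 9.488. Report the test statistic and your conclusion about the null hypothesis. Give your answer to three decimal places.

139.905; reject H₀

Row totals: 203, 488, 214. Column totals: 298, 270, 337. Grand total N = 905.
Expected counts (row total × column total / N):
  First contact, Phone: 203×298/905 = 66.84420
  First contact, Chat: 203×270/905 = 60.56354
  First contact, Email: 203×337/905 = 75.59227
  Escalated, Phone: 488×298/905 = 160.68950
  Escalated, Chat: 488×270/905 = 145.59116
  Escalated, Email: 488×337/905 = 181.71934
  Unresolved, Phone: 214×298/905 = 70.46630
  Unresolved, Chat: 214×270/905 = 63.84530
  Unresolved, Email: 214×337/905 = 79.68840
Contributions (O − E)²/E:
  (48 − 66.84420)²/66.84420 = 5.3124
  (116 − 60.56354)²/60.56354 = 50.7434
  (39 − 75.59227)²/75.59227 = 17.7134
  (138 − 160.68950)²/160.68950 = 3.2038
  (111 − 145.59116)²/145.59116 = 8.2186
  (239 − 181.71934)²/181.71934 = 18.0557
  (112 − 70.46630)²/70.46630 = 24.4805
  (43 − 63.84530)²/63.84530 = 6.8059
  (59 − 79.68840)²/79.68840 = 5.3710
χ² = 5.3124 + 50.7434 + 17.7134 + 3.2038 + 8.2186 + 18.0557 + 24.4805 + 6.8059 + 5.3710 = 139.905
df = (3−1)(3−1) = 4. Since 139.905 > 9.488, reject the null hypothesis of independence at α = 0.05.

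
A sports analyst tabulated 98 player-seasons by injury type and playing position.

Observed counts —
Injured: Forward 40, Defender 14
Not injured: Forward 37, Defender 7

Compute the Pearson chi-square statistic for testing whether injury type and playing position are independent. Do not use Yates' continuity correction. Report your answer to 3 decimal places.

Row totals: 54, 44. Column totals: 77, 21. Grand total N = 98.
Expected counts (row total × column total / N):
  Injured, Forward: 54×77/98 = 42.4286
  Injured, Defender: 54×21/98 = 11.5714
  Not injured, Forward: 44×77/98 = 34.5714
  Not injured, Defender: 44×21/98 = 9.4286
Contributions (O − E)²/E:
  (40 − 42.4286)²/42.4286 = 0.1390
  (14 − 11.5714)²/11.5714 = 0.5097
  (37 − 34.5714)²/34.5714 = 0.1706
  (7 − 9.4286)²/9.4286 = 0.6256
χ² = 0.1390 + 0.5097 + 0.1706 + 0.6256 = 1.445

1.445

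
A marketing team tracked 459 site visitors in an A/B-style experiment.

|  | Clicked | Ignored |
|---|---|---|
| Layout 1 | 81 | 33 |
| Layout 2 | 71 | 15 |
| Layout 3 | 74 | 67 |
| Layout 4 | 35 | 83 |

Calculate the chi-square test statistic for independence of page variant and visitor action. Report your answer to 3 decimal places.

Row totals: 114, 86, 141, 118. Column totals: 261, 198. Grand total N = 459.
Expected counts (row total × column total / N):
  Layout 1, Clicked: 114×261/459 = 64.82353
  Layout 1, Ignored: 114×198/459 = 49.17647
  Layout 2, Clicked: 86×261/459 = 48.90196
  Layout 2, Ignored: 86×198/459 = 37.09804
  Layout 3, Clicked: 141×261/459 = 80.17647
  Layout 3, Ignored: 141×198/459 = 60.82353
  Layout 4, Clicked: 118×261/459 = 67.09804
  Layout 4, Ignored: 118×198/459 = 50.90196
Contributions (O − E)²/E:
  (81 − 64.82353)²/64.82353 = 4.0368
  (33 − 49.17647)²/49.17647 = 5.3212
  (71 − 48.90196)²/48.90196 = 9.9858
  (15 − 37.09804)²/37.09804 = 13.1631
  (74 − 80.17647)²/80.17647 = 0.4758
  (67 − 60.82353)²/60.82353 = 0.6272
  (35 − 67.09804)²/67.09804 = 15.3549
  (83 − 50.90196)²/50.90196 = 20.2406
χ² = 4.0368 + 5.3212 + 9.9858 + 13.1631 + 0.4758 + 0.6272 + 15.3549 + 20.2406 = 69.205

69.205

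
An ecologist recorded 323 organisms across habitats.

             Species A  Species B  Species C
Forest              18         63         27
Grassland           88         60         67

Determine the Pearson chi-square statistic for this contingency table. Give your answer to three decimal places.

Row totals: 108, 215. Column totals: 106, 123, 94. Grand total N = 323.
Expected counts (row total × column total / N):
  Forest, Species A: 108×106/323 = 35.4427
  Forest, Species B: 108×123/323 = 41.1269
  Forest, Species C: 108×94/323 = 31.4303
  Grassland, Species A: 215×106/323 = 70.5573
  Grassland, Species B: 215×123/323 = 81.8731
  Grassland, Species C: 215×94/323 = 62.5697
Contributions (O − E)²/E:
  (18 − 35.4427)²/35.4427 = 8.5842
  (63 − 41.1269)²/41.1269 = 11.6331
  (27 − 31.4303)²/31.4303 = 0.6245
  (88 − 70.5573)²/70.5573 = 4.3121
  (60 − 81.8731)²/81.8731 = 5.8436
  (67 − 62.5697)²/62.5697 = 0.3137
χ² = 8.5842 + 11.6331 + 0.6245 + 4.3121 + 5.8436 + 0.3137 = 31.311

31.311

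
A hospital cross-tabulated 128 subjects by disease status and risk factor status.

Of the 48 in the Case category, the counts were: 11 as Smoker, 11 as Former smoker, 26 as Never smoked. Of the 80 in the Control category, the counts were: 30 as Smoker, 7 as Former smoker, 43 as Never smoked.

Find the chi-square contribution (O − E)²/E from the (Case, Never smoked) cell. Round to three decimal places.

0.001

Row total (Case) = 48; column total (Never smoked) = 69; N = 128.
Expected count E = 48 × 69 / 128 = 25.8750.
Contribution = (O − E)²/E = (26 − 25.8750)² / 25.8750 = 0.001.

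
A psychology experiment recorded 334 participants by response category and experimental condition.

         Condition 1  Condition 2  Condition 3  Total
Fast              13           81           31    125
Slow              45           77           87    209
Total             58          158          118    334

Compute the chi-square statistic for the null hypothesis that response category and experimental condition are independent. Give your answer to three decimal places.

Grand total N = 334.
Expected counts (row total × column total / N):
  Fast, Condition 1: 125×58/334 = 21.7066
  Fast, Condition 2: 125×158/334 = 59.1317
  Fast, Condition 3: 125×118/334 = 44.1617
  Slow, Condition 1: 209×58/334 = 36.2934
  Slow, Condition 2: 209×158/334 = 98.8683
  Slow, Condition 3: 209×118/334 = 73.8383
Contributions (O − E)²/E:
  (13 − 21.7066)²/21.7066 = 3.4923
  (81 − 59.1317)²/59.1317 = 8.0874
  (31 − 44.1617)²/44.1617 = 3.9226
  (45 − 36.2934)²/36.2934 = 2.0887
  (77 − 98.8683)²/98.8683 = 4.8370
  (87 − 73.8383)²/73.8383 = 2.3461
χ² = 3.4923 + 8.0874 + 3.9226 + 2.0887 + 4.8370 + 2.3461 = 24.774

24.774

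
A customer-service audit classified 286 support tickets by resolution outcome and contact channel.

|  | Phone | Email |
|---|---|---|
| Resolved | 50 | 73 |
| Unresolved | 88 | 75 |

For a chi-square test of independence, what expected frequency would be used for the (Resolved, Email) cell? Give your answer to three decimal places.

63.650

Row total (Resolved) = 123; column total (Email) = 148; grand total N = 286.
Expected count = (row total × column total) / N = 123 × 148 / 286 = 63.650.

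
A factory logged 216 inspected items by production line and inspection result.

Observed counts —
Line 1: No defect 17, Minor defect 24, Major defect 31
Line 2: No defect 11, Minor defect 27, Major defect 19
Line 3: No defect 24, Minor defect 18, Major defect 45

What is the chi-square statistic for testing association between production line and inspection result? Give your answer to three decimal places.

Row totals: 72, 57, 87. Column totals: 52, 69, 95. Grand total N = 216.
Expected counts (row total × column total / N):
  Line 1, No defect: 72×52/216 = 17.3333
  Line 1, Minor defect: 72×69/216 = 23.0000
  Line 1, Major defect: 72×95/216 = 31.6667
  Line 2, No defect: 57×52/216 = 13.7222
  Line 2, Minor defect: 57×69/216 = 18.2083
  Line 2, Major defect: 57×95/216 = 25.0694
  Line 3, No defect: 87×52/216 = 20.9444
  Line 3, Minor defect: 87×69/216 = 27.7917
  Line 3, Major defect: 87×95/216 = 38.2639
Contributions (O − E)²/E:
  (17 − 17.3333)²/17.3333 = 0.0064
  (24 − 23.0000)²/23.0000 = 0.0435
  (31 − 31.6667)²/31.6667 = 0.0140
  (11 − 13.7222)²/13.7222 = 0.5400
  (27 − 18.2083)²/18.2083 = 4.2450
  (19 − 25.0694)²/25.0694 = 1.4694
  (24 − 20.9444)²/20.9444 = 0.4458
  (18 − 27.7917)²/27.7917 = 3.4499
  (45 − 38.2639)²/38.2639 = 1.1858
χ² = 0.0064 + 0.0435 + 0.0140 + 0.5400 + 4.2450 + 1.4694 + 0.4458 + 3.4499 + 1.1858 = 11.400

11.400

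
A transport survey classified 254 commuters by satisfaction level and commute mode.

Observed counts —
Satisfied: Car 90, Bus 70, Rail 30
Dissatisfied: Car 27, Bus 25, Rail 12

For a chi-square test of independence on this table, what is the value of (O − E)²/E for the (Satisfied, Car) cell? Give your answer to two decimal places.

0.07

Row total (Satisfied) = 190; column total (Car) = 117; N = 254.
Expected count E = 190 × 117 / 254 = 87.520.
Contribution = (O − E)²/E = (90 − 87.520)² / 87.520 = 0.07.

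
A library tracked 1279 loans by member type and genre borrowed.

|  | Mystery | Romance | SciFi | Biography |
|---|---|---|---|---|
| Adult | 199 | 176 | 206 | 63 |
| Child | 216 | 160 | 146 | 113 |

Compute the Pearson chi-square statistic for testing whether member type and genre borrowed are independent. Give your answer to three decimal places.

Row totals: 644, 635. Column totals: 415, 336, 352, 176. Grand total N = 1279.
Expected counts (row total × column total / N):
  Adult, Mystery: 644×415/1279 = 208.9601
  Adult, Romance: 644×336/1279 = 169.1822
  Adult, SciFi: 644×352/1279 = 177.2385
  Adult, Biography: 644×176/1279 = 88.6192
  Child, Mystery: 635×415/1279 = 206.0399
  Child, Romance: 635×336/1279 = 166.8178
  Child, SciFi: 635×352/1279 = 174.7615
  Child, Biography: 635×176/1279 = 87.3808
Contributions (O − E)²/E:
  (199 − 208.9601)²/208.9601 = 0.4747
  (176 − 169.1822)²/169.1822 = 0.2747
  (206 − 177.2385)²/177.2385 = 4.6673
  (63 − 88.6192)²/88.6192 = 7.4063
  (216 − 206.0399)²/206.0399 = 0.4815
  (160 − 166.8178)²/166.8178 = 0.2786
  (146 − 174.7615)²/174.7615 = 4.7334
  (113 − 87.3808)²/87.3808 = 7.5113
χ² = 0.4747 + 0.2747 + 4.6673 + 7.4063 + 0.4815 + 0.2786 + 4.7334 + 7.5113 = 25.828

25.828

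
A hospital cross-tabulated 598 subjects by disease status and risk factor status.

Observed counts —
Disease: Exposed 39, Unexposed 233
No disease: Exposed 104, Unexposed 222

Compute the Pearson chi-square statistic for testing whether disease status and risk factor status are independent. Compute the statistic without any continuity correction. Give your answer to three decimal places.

25.140

Row totals: 272, 326. Column totals: 143, 455. Grand total N = 598.
Expected counts (row total × column total / N):
  Disease, Exposed: 272×143/598 = 65.0435
  Disease, Unexposed: 272×455/598 = 206.9565
  No disease, Exposed: 326×143/598 = 77.9565
  No disease, Unexposed: 326×455/598 = 248.0435
Contributions (O − E)²/E:
  (39 − 65.0435)²/65.0435 = 10.4279
  (233 − 206.9565)²/206.9565 = 3.2773
  (104 − 77.9565)²/77.9565 = 8.7005
  (222 − 248.0435)²/248.0435 = 2.7345
χ² = 10.4279 + 3.2773 + 8.7005 + 2.7345 = 25.140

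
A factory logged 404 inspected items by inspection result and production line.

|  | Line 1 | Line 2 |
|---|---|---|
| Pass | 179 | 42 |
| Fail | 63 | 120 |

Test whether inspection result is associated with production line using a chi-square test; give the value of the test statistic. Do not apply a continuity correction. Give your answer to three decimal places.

90.384

Row totals: 221, 183. Column totals: 242, 162. Grand total N = 404.
Expected counts (row total × column total / N):
  Pass, Line 1: 221×242/404 = 132.3812
  Pass, Line 2: 221×162/404 = 88.6188
  Fail, Line 1: 183×242/404 = 109.6188
  Fail, Line 2: 183×162/404 = 73.3812
Contributions (O − E)²/E:
  (179 − 132.3812)²/132.3812 = 16.4171
  (42 − 88.6188)²/88.6188 = 24.5243
  (63 − 109.6188)²/109.6188 = 19.8261
  (120 − 73.3812)²/73.3812 = 29.6167
χ² = 16.4171 + 24.5243 + 19.8261 + 29.6167 = 90.384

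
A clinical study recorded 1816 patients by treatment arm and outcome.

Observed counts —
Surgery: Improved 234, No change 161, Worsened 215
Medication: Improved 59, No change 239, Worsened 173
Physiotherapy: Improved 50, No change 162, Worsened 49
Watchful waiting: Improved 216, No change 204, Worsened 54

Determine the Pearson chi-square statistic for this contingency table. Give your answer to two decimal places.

Row totals: 610, 471, 261, 474. Column totals: 559, 766, 491. Grand total N = 1816.
Expected counts (row total × column total / N):
  Surgery, Improved: 610×559/1816 = 187.7698
  Surgery, No change: 610×766/1816 = 257.3018
  Surgery, Worsened: 610×491/1816 = 164.9284
  Medication, Improved: 471×559/1816 = 144.9829
  Medication, No change: 471×766/1816 = 198.6707
  Medication, Worsened: 471×491/1816 = 127.3464
  Physiotherapy, Improved: 261×559/1816 = 80.3409
  Physiotherapy, No change: 261×766/1816 = 110.0914
  Physiotherapy, Worsened: 261×491/1816 = 70.5677
  Watchful waiting, Improved: 474×559/1816 = 145.9064
  Watchful waiting, No change: 474×766/1816 = 199.9361
  Watchful waiting, Worsened: 474×491/1816 = 128.1575
Contributions (O − E)²/E:
  (234 − 187.7698)²/187.7698 = 11.3822
  (161 − 257.3018)²/257.3018 = 36.0434
  (215 − 164.9284)²/164.9284 = 15.2015
  (59 − 144.9829)²/144.9829 = 50.9926
  (239 − 198.6707)²/198.6707 = 8.1867
  (173 − 127.3464)²/127.3464 = 16.3668
  (50 − 80.3409)²/80.3409 = 11.4583
  (162 − 110.0914)²/110.0914 = 24.4751
  (49 − 70.5677)²/70.5677 = 6.5918
  (216 − 145.9064)²/145.9064 = 33.6730
  (204 − 199.9361)²/199.9361 = 0.0826
  (54 − 128.1575)²/128.1575 = 42.9108
χ² = 11.3822 + 36.0434 + 15.2015 + 50.9926 + 8.1867 + 16.3668 + 11.4583 + 24.4751 + 6.5918 + 33.6730 + 0.0826 + 42.9108 = 257.36

257.36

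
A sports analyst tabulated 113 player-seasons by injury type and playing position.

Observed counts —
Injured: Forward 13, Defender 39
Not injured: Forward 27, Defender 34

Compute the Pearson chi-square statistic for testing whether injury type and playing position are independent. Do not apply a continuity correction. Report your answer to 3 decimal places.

4.555

Row totals: 52, 61. Column totals: 40, 73. Grand total N = 113.
Expected counts (row total × column total / N):
  Injured, Forward: 52×40/113 = 18.4071
  Injured, Defender: 52×73/113 = 33.5929
  Not injured, Forward: 61×40/113 = 21.5929
  Not injured, Defender: 61×73/113 = 39.4071
Contributions (O − E)²/E:
  (13 − 18.4071)²/18.4071 = 1.5883
  (39 − 33.5929)²/33.5929 = 0.8703
  (27 − 21.5929)²/21.5929 = 1.3540
  (34 − 39.4071)²/39.4071 = 0.7419
χ² = 1.5883 + 0.8703 + 1.3540 + 0.7419 = 4.555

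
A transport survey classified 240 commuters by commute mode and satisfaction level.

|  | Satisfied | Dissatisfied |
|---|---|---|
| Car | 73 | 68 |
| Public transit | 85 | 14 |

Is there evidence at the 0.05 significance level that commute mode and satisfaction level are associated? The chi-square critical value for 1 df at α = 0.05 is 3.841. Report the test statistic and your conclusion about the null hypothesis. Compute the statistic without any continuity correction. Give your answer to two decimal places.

Row totals: 141, 99. Column totals: 158, 82. Grand total N = 240.
Expected counts (row total × column total / N):
  Car, Satisfied: 141×158/240 = 92.825
  Car, Dissatisfied: 141×82/240 = 48.175
  Public transit, Satisfied: 99×158/240 = 65.175
  Public transit, Dissatisfied: 99×82/240 = 33.825
Contributions (O − E)²/E:
  (73 − 92.825)²/92.825 = 4.2341
  (68 − 48.175)²/48.175 = 8.1584
  (85 − 65.175)²/65.175 = 6.0304
  (14 − 33.825)²/33.825 = 11.6195
χ² = 4.2341 + 8.1584 + 6.0304 + 11.6195 = 30.04
df = (2−1)(2−1) = 1. Since 30.04 > 3.841, reject the null hypothesis of independence at α = 0.05.

30.04; reject H₀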